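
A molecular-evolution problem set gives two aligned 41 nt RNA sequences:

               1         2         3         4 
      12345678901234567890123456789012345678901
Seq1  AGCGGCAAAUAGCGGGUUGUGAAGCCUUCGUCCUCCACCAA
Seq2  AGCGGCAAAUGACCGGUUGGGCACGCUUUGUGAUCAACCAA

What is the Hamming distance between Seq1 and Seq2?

11

Differing sites — 11:A/G; 12:G/A; 14:G/C; 20:U/G; 22:A/C; 24:G/C; 25:C/G; 29:C/U; 32:C/G; 33:C/A; 36:C/A.
That gives 11 mismatches out of 41 aligned sites, so the Hamming distance is 11.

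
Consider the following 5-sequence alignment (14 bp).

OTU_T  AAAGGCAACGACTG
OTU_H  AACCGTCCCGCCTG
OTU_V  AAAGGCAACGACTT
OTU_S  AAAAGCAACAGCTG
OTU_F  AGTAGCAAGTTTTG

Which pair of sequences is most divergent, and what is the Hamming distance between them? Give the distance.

Pairwise Hamming distances:
  OTU_T vs OTU_H: 6
  OTU_T vs OTU_V: 1
  OTU_T vs OTU_S: 3
  OTU_T vs OTU_F: 7
  OTU_H vs OTU_V: 7
  OTU_H vs OTU_S: 7
  OTU_H vs OTU_F: 10
  OTU_V vs OTU_S: 4
  OTU_V vs OTU_F: 8
  OTU_S vs OTU_F: 6
The largest is 10, between OTU_H and OTU_F.

10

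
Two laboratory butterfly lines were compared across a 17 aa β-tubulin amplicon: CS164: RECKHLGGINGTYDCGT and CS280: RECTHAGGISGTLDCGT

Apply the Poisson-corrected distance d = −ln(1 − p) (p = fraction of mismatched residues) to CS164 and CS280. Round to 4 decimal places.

The sequences differ at positions 4 (K/T), 6 (L/A), 10 (N/S), 13 (Y/L).
p = 4/17 = 0.235294.
d = −ln(1 − 0.235294) = −ln(0.764706) = 0.2683.

0.2683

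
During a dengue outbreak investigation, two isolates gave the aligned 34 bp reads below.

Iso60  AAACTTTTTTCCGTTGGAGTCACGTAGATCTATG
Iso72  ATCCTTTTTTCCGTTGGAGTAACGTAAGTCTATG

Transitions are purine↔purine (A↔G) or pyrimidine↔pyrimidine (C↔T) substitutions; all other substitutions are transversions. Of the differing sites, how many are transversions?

3

The sequences differ at positions 2 (A/T, transversion), 3 (A/C, transversion), 21 (C/A, transversion), 27 (G/A, transition), 28 (A/G, transition).
Of the 5 differences, 2 transitions and 3 transversions, so the answer is 3.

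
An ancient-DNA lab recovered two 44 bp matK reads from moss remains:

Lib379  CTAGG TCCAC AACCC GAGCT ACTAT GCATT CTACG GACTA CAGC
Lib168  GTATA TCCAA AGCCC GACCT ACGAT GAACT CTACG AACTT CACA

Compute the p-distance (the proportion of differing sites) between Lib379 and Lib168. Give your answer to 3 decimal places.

0.295

The sequences differ at positions 1 (C/G), 4 (G/T), 5 (G/A), 10 (C/A), 12 (A/G), 18 (G/C), 23 (T/G), 27 (C/A), 29 (T/C), 36 (G/A), 40 (A/T), 43 (G/C), 44 (C/A).
There are 13 differences over 44 sites, so p = 13/44 = 0.295.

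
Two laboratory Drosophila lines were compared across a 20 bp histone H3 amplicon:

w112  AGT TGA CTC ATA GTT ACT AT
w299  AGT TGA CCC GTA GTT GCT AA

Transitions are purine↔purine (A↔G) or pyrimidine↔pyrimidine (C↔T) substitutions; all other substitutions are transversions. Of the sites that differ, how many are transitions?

3

Differing sites — 8:T/C (Ti); 10:A/G (Ti); 16:A/G (Ti); 20:T/A (Tv).
Of the 4 differences, 3 transitions and 1 transversion, so the answer is 3.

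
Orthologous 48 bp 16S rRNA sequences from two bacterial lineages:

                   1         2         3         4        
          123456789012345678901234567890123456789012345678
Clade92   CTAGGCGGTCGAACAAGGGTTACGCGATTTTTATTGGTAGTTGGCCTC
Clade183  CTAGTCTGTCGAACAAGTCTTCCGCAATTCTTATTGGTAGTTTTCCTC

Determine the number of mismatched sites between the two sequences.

The sequences differ at positions 5 (G/T), 7 (G/T), 18 (G/T), 19 (G/C), 22 (A/C), 26 (G/A), 30 (T/C), 43 (G/T), 44 (G/T).
That gives 9 mismatches out of 48 aligned sites, so the Hamming distance is 9.

9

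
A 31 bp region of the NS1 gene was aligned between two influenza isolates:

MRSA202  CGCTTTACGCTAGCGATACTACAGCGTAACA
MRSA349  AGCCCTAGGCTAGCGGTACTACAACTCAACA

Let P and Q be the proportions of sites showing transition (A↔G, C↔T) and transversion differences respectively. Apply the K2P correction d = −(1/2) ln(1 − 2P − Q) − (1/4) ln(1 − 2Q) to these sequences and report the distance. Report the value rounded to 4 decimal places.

0.3256

The sequences differ at positions 1 (C/A, transversion), 4 (T/C, transition), 5 (T/C, transition), 8 (C/G, transversion), 16 (A/G, transition), 24 (G/A, transition), 26 (G/T, transversion), 27 (T/C, transition).
Of the 8 differences, 5 transitions and 3 transversions over 31 sites: P = 5/31 = 0.161290, Q = 3/31 = 0.096774.
d = −0.5·ln(0.580646) − 0.25·ln(0.806452) = −0.5·(-0.543614) − 0.25·(-0.215111) = 0.3256.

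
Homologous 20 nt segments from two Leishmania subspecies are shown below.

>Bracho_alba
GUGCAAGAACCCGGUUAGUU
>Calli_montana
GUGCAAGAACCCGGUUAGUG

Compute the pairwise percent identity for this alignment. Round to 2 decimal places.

The sequences differ at position 20 (U/G).
19 of the 20 sites match, so the percent identity is 19/20 × 100 = 95.00%.

95.00%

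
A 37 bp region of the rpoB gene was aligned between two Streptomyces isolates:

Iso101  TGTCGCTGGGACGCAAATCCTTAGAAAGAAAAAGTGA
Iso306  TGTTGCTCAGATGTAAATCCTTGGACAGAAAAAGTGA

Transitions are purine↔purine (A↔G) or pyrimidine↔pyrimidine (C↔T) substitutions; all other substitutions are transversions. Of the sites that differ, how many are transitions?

5

Mismatches occur at site 4 (C/T, transition), site 8 (G/C, transversion), site 9 (G/A, transition), site 12 (C/T, transition), site 14 (C/T, transition), site 23 (A/G, transition), site 26 (A/C, transversion).
Of the 7 differences, 5 transitions and 2 transversions, so the answer is 5.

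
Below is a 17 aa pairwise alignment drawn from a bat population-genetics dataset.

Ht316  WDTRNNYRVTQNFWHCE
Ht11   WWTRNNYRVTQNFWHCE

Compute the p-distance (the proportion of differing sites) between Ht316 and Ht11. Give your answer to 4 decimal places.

0.0588

The sequences differ at position 2 (D/W).
There are 1 differences over 17 sites, so p = 1/17 = 0.0588.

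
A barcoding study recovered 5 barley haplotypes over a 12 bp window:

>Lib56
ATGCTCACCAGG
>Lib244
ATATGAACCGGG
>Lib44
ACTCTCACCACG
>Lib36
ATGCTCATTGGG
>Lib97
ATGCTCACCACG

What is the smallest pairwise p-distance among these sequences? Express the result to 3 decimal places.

0.083

Pairwise Hamming distances:
  Lib56 vs Lib244: 5
  Lib56 vs Lib44: 3
  Lib56 vs Lib36: 3
  Lib56 vs Lib97: 1
  Lib244 vs Lib44: 7
  Lib244 vs Lib36: 6
  Lib244 vs Lib97: 6
  Lib44 vs Lib36: 6
  Lib44 vs Lib97: 2
  Lib36 vs Lib97: 4
The smallest is 1 mismatch, between Lib56 and Lib97; p = 1/12 = 0.083.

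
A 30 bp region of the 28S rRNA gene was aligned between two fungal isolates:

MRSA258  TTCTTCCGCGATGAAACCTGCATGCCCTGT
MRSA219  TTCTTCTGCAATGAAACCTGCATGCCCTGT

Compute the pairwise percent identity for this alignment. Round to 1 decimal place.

Mismatches occur at site 7 (C↔T), site 10 (G↔A).
28 of the 30 sites match, so the percent identity is 28/30 × 100 = 93.3%.

93.3%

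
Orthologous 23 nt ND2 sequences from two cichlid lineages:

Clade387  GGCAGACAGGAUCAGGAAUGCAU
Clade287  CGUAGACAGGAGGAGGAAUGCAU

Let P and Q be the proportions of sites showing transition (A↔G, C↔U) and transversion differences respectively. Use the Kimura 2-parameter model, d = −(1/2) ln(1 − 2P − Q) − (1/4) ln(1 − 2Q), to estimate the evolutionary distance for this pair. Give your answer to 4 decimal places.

0.1981

The sequences differ at positions 1 (G/C, transversion), 3 (C/U, transition), 12 (U/G, transversion), 13 (C/G, transversion).
Of the 4 differences, 1 transition and 3 transversions over 23 sites: P = 1/23 = 0.043478, Q = 3/23 = 0.130435.
d = −0.5·ln(0.782609) − 0.25·ln(0.739130) = −0.5·(-0.245122) − 0.25·(-0.302281) = 0.1981.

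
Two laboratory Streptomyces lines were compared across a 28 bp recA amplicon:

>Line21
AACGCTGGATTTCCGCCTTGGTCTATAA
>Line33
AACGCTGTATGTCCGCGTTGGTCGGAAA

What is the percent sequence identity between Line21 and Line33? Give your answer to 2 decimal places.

78.57%

Mismatches occur at site 8 (G→T), site 11 (T→G), site 17 (C→G), site 24 (T→G), site 25 (A→G), site 26 (T→A).
22 of the 28 sites match, so the percent identity is 22/28 × 100 = 78.57%.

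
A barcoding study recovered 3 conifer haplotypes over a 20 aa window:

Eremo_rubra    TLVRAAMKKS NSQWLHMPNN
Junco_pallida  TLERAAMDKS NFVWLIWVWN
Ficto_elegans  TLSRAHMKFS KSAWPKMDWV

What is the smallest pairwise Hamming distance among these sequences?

Pairwise Hamming distances:
  Eremo_rubra vs Junco_pallida: 8
  Eremo_rubra vs Ficto_elegans: 10
  Junco_pallida vs Ficto_elegans: 12
The smallest is 8, between Eremo_rubra and Junco_pallida.

8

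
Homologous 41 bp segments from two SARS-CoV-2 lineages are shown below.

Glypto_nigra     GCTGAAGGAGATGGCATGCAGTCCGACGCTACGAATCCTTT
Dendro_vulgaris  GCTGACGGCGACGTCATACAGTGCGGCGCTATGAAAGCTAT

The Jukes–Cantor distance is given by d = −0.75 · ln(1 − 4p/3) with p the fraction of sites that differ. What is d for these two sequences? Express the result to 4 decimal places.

Differing sites — 6:A/C; 9:A/C; 12:T/C; 14:G/T; 18:G/A; 23:C/G; 26:A/G; 32:C/T; 36:T/A; 37:C/G; 40:T/A.
p = 11/41 = 0.268293.
d = −0.75 · ln(1 − (4/3)·0.268293) = −0.75 · ln(0.642276) = −0.75 · (-0.442737) = 0.3321.

0.3321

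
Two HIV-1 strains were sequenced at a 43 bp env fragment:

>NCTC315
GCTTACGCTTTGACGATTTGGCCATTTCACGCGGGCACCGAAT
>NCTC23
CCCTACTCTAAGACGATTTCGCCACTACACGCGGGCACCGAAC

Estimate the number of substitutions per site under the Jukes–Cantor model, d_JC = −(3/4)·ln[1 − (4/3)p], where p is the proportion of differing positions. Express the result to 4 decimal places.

Differing sites — 1:G/C; 3:T/C; 7:G/T; 10:T/A; 11:T/A; 20:G/C; 25:T/C; 27:T/A; 43:T/C.
p = 9/43 = 0.209302.
d = −0.75 · ln(1 − (4/3)·0.209302) = −0.75 · ln(0.720931) = −0.75 · (-0.327212) = 0.2454.

0.2454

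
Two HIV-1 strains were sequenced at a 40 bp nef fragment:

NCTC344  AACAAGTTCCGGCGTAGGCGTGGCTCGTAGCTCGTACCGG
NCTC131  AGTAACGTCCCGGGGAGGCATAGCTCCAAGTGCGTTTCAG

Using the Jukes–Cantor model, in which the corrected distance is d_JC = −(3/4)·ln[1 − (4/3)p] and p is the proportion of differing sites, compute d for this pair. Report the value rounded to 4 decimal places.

The sequences differ at positions 2 (A/G), 3 (C/T), 6 (G/C), 7 (T/G), 11 (G/C), 13 (C/G), 15 (T/G), 20 (G/A), 22 (G/A), 27 (G/C), 28 (T/A), 31 (C/T), 32 (T/G), 36 (A/T), 37 (C/T), 39 (G/A).
p = 16/40 = 0.400000.
d = −0.75 · ln(1 − (4/3)·0.400000) = −0.75 · ln(0.466667) = −0.75 · (-0.762139) = 0.5716.

0.5716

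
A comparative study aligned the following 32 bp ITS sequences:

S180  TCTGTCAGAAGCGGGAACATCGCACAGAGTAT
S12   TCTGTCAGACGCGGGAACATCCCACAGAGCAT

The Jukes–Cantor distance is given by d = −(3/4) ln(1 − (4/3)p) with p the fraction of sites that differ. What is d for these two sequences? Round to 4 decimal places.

Mismatches occur at site 10 (A/C), site 22 (G/C), site 30 (T/C).
p = 3/32 = 0.093750.
d = −0.75 · ln(1 − (4/3)·0.093750) = −0.75 · ln(0.875000) = −0.75 · (-0.133531) = 0.1001.

0.1001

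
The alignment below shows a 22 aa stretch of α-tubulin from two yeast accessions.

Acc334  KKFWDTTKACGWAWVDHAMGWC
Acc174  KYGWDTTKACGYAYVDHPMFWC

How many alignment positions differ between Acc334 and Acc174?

The sequences differ at positions 2 (K/Y), 3 (F/G), 12 (W/Y), 14 (W/Y), 18 (A/P), 20 (G/F).
That gives 6 mismatches out of 22 aligned sites, so the Hamming distance is 6.

6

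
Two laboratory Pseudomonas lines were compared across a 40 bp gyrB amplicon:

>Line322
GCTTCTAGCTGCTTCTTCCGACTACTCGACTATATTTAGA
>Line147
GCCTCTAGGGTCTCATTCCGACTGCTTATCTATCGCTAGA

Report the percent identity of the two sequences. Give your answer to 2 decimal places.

67.50%

Mismatches occur at site 3 (T→C), site 9 (C→G), site 10 (T→G), site 11 (G→T), site 14 (T→C), site 15 (C→A), site 24 (A→G), site 27 (C→T), site 28 (G→A), site 29 (A→T), site 34 (A→C), site 35 (T→G), site 36 (T→C).
27 of the 40 sites match, so the percent identity is 27/40 × 100 = 67.50%.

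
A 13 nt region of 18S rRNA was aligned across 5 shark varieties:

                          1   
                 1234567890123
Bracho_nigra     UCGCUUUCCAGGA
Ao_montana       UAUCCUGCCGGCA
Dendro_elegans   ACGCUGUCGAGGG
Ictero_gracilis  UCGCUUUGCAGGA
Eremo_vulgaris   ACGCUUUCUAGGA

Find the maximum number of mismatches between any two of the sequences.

Pairwise Hamming distances:
  Bracho_nigra vs Ao_montana: 6
  Bracho_nigra vs Dendro_elegans: 4
  Bracho_nigra vs Ictero_gracilis: 1
  Bracho_nigra vs Eremo_vulgaris: 2
  Ao_montana vs Dendro_elegans: 10
  Ao_montana vs Ictero_gracilis: 7
  Ao_montana vs Eremo_vulgaris: 8
  Dendro_elegans vs Ictero_gracilis: 5
  Dendro_elegans vs Eremo_vulgaris: 3
  Ictero_gracilis vs Eremo_vulgaris: 3
The largest is 10, between Ao_montana and Dendro_elegans.

10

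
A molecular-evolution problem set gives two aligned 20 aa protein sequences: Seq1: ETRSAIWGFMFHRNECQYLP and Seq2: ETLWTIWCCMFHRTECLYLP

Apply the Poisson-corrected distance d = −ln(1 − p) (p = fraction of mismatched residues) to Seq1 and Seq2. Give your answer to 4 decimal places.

0.4308

Mismatches occur at site 3 (R/L), site 4 (S/W), site 5 (A/T), site 8 (G/C), site 9 (F/C), site 14 (N/T), site 17 (Q/L).
p = 7/20 = 0.350000.
d = −ln(1 − 0.350000) = −ln(0.650000) = 0.4308.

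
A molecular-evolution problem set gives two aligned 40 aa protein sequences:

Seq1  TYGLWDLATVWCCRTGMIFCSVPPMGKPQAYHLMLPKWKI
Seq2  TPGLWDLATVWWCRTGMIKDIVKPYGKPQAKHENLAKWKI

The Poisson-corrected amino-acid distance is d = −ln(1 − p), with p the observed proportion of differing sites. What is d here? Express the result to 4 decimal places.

The sequences differ at positions 2 (Y/P), 12 (C/W), 19 (F/K), 20 (C/D), 21 (S/I), 23 (P/K), 25 (M/Y), 31 (Y/K), 33 (L/E), 34 (M/N), 36 (P/A).
p = 11/40 = 0.275000.
d = −ln(1 − 0.275000) = −ln(0.725000) = 0.3216.

0.3216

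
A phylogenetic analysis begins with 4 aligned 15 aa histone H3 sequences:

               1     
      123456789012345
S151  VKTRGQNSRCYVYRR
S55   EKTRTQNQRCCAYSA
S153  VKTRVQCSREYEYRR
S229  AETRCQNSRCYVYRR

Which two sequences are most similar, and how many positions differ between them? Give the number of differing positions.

3

Pairwise Hamming distances:
  S151 vs S55: 7
  S151 vs S153: 4
  S151 vs S229: 3
  S55 vs S153: 9
  S55 vs S229: 8
  S153 vs S229: 6
The smallest is 3, between S151 and S229.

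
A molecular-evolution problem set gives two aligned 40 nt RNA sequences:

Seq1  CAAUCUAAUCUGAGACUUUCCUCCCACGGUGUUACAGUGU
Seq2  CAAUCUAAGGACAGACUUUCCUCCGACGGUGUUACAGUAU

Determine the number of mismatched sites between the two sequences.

6

Differing sites — 9:U/G; 10:C/G; 11:U/A; 12:G/C; 25:C/G; 39:G/A.
That gives 6 mismatches out of 40 aligned sites, so the Hamming distance is 6.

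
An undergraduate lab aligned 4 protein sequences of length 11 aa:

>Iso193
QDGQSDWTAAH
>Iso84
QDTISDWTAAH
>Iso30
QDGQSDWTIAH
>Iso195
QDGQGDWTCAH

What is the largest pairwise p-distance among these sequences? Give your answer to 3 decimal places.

Pairwise Hamming distances:
  Iso193 vs Iso84: 2
  Iso193 vs Iso30: 1
  Iso193 vs Iso195: 2
  Iso84 vs Iso30: 3
  Iso84 vs Iso195: 4
  Iso30 vs Iso195: 2
The largest is 4 mismatches, between Iso84 and Iso195; p = 4/11 = 0.364.

0.364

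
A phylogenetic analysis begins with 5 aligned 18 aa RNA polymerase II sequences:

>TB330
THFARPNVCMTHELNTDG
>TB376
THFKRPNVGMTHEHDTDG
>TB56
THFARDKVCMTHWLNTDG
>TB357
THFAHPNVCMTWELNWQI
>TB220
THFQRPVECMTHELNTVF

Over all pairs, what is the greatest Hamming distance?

Pairwise Hamming distances:
  TB330 vs TB376: 4
  TB330 vs TB56: 3
  TB330 vs TB357: 5
  TB330 vs TB220: 5
  TB376 vs TB56: 7
  TB376 vs TB357: 9
  TB376 vs TB220: 8
  TB56 vs TB357: 8
  TB56 vs TB220: 7
  TB357 vs TB220: 8
The largest is 9, between TB376 and TB357.

9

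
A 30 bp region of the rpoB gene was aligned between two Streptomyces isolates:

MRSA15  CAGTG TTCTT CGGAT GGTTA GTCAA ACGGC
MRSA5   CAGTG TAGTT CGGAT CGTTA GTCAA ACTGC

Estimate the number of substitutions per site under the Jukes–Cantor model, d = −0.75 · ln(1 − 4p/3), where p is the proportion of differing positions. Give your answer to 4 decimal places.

The sequences differ at positions 7 (T/A), 8 (C/G), 16 (G/C), 28 (G/T).
p = 4/30 = 0.133333.
d = −0.75 · ln(1 − (4/3)·0.133333) = −0.75 · ln(0.822223) = −0.75 · (-0.195744) = 0.1468.

0.1468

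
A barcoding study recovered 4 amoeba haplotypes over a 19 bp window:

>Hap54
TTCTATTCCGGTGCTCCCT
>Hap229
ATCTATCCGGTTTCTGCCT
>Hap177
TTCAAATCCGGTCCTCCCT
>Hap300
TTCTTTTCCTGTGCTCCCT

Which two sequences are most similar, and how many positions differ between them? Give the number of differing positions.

2

Pairwise Hamming distances:
  Hap54 vs Hap229: 6
  Hap54 vs Hap177: 3
  Hap54 vs Hap300: 2
  Hap229 vs Hap177: 8
  Hap229 vs Hap300: 8
  Hap177 vs Hap300: 5
The smallest is 2, between Hap54 and Hap300.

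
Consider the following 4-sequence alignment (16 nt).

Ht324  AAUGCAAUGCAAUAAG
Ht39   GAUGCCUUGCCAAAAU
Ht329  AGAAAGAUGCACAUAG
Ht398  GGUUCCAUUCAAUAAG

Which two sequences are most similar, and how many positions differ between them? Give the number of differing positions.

Pairwise Hamming distances:
  Ht324 vs Ht39: 6
  Ht324 vs Ht329: 8
  Ht324 vs Ht398: 5
  Ht39 vs Ht329: 11
  Ht39 vs Ht398: 7
  Ht329 vs Ht398: 9
The smallest is 5, between Ht324 and Ht398.

5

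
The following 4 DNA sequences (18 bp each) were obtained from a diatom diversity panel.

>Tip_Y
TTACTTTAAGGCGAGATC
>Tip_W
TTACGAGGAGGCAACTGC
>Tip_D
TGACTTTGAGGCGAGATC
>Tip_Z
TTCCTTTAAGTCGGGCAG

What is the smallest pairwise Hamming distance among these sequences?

2

Pairwise Hamming distances:
  Tip_Y vs Tip_W: 8
  Tip_Y vs Tip_D: 2
  Tip_Y vs Tip_Z: 6
  Tip_W vs Tip_D: 8
  Tip_W vs Tip_Z: 12
  Tip_D vs Tip_Z: 8
The smallest is 2, between Tip_Y and Tip_D.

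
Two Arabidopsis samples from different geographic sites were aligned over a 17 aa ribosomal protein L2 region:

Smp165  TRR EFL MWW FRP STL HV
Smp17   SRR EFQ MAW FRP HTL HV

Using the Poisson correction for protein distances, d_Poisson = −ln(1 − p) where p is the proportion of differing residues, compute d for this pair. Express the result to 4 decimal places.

0.2683

Mismatches occur at site 1 (T↔S), site 6 (L↔Q), site 8 (W↔A), site 13 (S↔H).
p = 4/17 = 0.235294.
d = −ln(1 − 0.235294) = −ln(0.764706) = 0.2683.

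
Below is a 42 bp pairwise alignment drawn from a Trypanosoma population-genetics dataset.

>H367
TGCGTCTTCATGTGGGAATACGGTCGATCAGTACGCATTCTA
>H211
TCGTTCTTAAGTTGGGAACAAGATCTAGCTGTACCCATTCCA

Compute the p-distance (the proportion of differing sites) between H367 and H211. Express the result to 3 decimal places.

0.333

The sequences differ at positions 2 (G/C), 3 (C/G), 4 (G/T), 9 (C/A), 11 (T/G), 12 (G/T), 19 (T/C), 21 (C/A), 23 (G/A), 26 (G/T), 28 (T/G), 30 (A/T), 35 (G/C), 41 (T/C).
There are 14 differences over 42 sites, so p = 14/42 = 0.333.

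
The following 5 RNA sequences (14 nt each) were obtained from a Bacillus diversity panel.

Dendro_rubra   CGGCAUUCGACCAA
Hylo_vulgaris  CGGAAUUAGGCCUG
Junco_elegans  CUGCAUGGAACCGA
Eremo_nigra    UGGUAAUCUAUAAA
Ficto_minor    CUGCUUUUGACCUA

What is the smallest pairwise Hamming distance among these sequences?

Pairwise Hamming distances:
  Dendro_rubra vs Hylo_vulgaris: 5
  Dendro_rubra vs Junco_elegans: 5
  Dendro_rubra vs Eremo_nigra: 6
  Dendro_rubra vs Ficto_minor: 4
  Hylo_vulgaris vs Junco_elegans: 8
  Hylo_vulgaris vs Eremo_nigra: 10
  Hylo_vulgaris vs Ficto_minor: 6
  Junco_elegans vs Eremo_nigra: 10
  Junco_elegans vs Ficto_minor: 5
  Eremo_nigra vs Ficto_minor: 10
The smallest is 4, between Dendro_rubra and Ficto_minor.

4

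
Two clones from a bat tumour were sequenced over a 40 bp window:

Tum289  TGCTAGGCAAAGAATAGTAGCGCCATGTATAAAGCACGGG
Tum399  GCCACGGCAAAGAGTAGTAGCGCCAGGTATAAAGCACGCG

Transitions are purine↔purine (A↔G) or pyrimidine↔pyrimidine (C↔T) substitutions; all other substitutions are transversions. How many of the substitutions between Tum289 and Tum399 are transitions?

Differing sites — 1:T/G (Tv); 2:G/C (Tv); 4:T/A (Tv); 5:A/C (Tv); 14:A/G (Ti); 26:T/G (Tv); 39:G/C (Tv).
Of the 7 differences, 1 transition and 6 transversions, so the answer is 1.

1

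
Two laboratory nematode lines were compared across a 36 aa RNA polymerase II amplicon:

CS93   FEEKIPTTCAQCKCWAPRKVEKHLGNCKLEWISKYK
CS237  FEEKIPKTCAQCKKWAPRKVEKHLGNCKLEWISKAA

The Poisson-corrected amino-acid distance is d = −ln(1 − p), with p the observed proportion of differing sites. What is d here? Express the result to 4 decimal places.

0.1178

Differing sites — 7:T/K; 14:C/K; 35:Y/A; 36:K/A.
p = 4/36 = 0.111111.
d = −ln(1 − 0.111111) = −ln(0.888889) = 0.1178.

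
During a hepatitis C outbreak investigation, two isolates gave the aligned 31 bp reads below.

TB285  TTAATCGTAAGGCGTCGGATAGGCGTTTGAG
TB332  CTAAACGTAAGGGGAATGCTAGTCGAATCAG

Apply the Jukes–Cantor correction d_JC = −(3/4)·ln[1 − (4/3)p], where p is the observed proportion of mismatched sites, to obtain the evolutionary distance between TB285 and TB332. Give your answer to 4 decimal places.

Mismatches occur at site 1 (T/C), site 5 (T/A), site 13 (C/G), site 15 (T/A), site 16 (C/A), site 17 (G/T), site 19 (A/C), site 23 (G/T), site 26 (T/A), site 27 (T/A), site 29 (G/C).
p = 11/31 = 0.354839.
d = −0.75 · ln(1 − (4/3)·0.354839) = −0.75 · ln(0.526881) = −0.75 · (-0.640781) = 0.4806.

0.4806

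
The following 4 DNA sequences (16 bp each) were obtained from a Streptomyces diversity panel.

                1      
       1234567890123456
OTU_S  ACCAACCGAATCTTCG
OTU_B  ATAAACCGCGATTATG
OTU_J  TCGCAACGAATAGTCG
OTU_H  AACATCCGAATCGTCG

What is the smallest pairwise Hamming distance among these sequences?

3

Pairwise Hamming distances:
  OTU_S vs OTU_B: 8
  OTU_S vs OTU_J: 6
  OTU_S vs OTU_H: 3
  OTU_B vs OTU_J: 12
  OTU_B vs OTU_H: 10
  OTU_J vs OTU_H: 7
The smallest is 3, between OTU_S and OTU_H.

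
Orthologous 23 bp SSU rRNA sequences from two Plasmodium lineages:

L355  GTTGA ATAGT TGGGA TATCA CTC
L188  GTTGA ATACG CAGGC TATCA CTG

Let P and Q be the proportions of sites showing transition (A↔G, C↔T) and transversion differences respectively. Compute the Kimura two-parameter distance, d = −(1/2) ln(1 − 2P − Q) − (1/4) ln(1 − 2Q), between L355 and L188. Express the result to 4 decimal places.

The sequences differ at positions 9 (G/C, transversion), 10 (T/G, transversion), 11 (T/C, transition), 12 (G/A, transition), 15 (A/C, transversion), 23 (C/G, transversion).
Of the 6 differences, 2 transitions and 4 transversions over 23 sites: P = 2/23 = 0.086957, Q = 4/23 = 0.173913.
d = −0.5·ln(0.652173) − 0.25·ln(0.652174) = −0.5·(-0.427445) − 0.25·(-0.427444) = 0.3206.

0.3206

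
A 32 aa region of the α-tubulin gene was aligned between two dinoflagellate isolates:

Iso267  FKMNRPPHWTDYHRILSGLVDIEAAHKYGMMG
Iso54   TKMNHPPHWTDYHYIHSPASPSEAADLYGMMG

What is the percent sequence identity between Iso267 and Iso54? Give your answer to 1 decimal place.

The sequences differ at positions 1 (F/T), 5 (R/H), 14 (R/Y), 16 (L/H), 18 (G/P), 19 (L/A), 20 (V/S), 21 (D/P), 22 (I/S), 26 (H/D), 27 (K/L).
21 of the 32 sites match, so the percent identity is 21/32 × 100 = 65.6%.

65.6%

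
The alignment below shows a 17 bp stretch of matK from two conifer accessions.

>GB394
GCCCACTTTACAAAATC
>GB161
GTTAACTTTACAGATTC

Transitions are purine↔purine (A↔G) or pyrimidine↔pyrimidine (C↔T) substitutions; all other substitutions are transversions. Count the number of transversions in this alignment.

2

Mismatches occur at site 2 (C/T, transition), site 3 (C/T, transition), site 4 (C/A, transversion), site 13 (A/G, transition), site 15 (A/T, transversion).
Of the 5 differences, 3 transitions and 2 transversions, so the answer is 2.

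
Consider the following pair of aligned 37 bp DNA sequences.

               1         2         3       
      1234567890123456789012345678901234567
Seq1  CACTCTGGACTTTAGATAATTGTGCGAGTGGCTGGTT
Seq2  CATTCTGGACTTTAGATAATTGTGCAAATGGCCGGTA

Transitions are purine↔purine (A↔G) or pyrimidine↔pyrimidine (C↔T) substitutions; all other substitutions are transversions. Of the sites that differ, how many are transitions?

4

Mismatches occur at site 3 (C↔T, transition), site 26 (G↔A, transition), site 28 (G↔A, transition), site 33 (T↔C, transition), site 37 (T↔A, transversion).
Of the 5 differences, 4 transitions and 1 transversion, so the answer is 4.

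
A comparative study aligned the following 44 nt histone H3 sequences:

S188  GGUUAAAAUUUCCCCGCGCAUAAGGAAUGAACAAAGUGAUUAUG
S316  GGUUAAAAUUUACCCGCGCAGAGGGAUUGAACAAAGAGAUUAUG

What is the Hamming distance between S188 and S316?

5

The sequences differ at positions 12 (C/A), 21 (U/G), 23 (A/G), 27 (A/U), 37 (U/A).
That gives 5 mismatches out of 44 aligned sites, so the Hamming distance is 5.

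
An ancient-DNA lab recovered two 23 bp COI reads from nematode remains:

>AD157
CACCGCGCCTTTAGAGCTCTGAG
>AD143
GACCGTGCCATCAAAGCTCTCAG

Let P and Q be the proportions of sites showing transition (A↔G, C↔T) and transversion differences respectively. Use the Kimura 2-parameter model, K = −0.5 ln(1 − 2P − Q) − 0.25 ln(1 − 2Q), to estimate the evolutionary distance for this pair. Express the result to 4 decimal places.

0.3238

Differing sites — 1:C/G (Tv); 6:C/T (Ti); 10:T/A (Tv); 12:T/C (Ti); 14:G/A (Ti); 21:G/C (Tv).
Of the 6 differences, 3 transitions and 3 transversions over 23 sites: P = 3/23 = 0.130435, Q = 3/23 = 0.130435.
d = −0.5·ln(0.608695) − 0.25·ln(0.739130) = −0.5·(-0.496438) − 0.25·(-0.302281) = 0.3238.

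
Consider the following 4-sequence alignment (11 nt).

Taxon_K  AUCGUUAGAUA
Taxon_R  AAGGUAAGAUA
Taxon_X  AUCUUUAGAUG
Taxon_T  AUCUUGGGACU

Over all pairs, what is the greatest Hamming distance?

7

Pairwise Hamming distances:
  Taxon_K vs Taxon_R: 3
  Taxon_K vs Taxon_X: 2
  Taxon_K vs Taxon_T: 5
  Taxon_R vs Taxon_X: 5
  Taxon_R vs Taxon_T: 7
  Taxon_X vs Taxon_T: 4
The largest is 7, between Taxon_R and Taxon_T.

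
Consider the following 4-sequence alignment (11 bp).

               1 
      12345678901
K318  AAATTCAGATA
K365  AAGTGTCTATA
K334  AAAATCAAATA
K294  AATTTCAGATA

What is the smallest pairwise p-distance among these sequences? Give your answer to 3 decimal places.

0.091

Pairwise Hamming distances:
  K318 vs K365: 5
  K318 vs K334: 2
  K318 vs K294: 1
  K365 vs K334: 6
  K365 vs K294: 5
  K334 vs K294: 3
The smallest is 1 mismatch, between K318 and K294; p = 1/11 = 0.091.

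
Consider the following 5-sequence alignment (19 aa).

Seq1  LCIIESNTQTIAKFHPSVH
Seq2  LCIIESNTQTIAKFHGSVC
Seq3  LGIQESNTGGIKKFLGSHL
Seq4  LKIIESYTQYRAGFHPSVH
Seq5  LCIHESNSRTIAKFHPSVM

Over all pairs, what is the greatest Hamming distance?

12

Pairwise Hamming distances:
  Seq1 vs Seq2: 2
  Seq1 vs Seq3: 9
  Seq1 vs Seq4: 5
  Seq1 vs Seq5: 4
  Seq2 vs Seq3: 8
  Seq2 vs Seq4: 7
  Seq2 vs Seq5: 5
  Seq3 vs Seq4: 12
  Seq3 vs Seq5: 10
  Seq4 vs Seq5: 9
The largest is 12, between Seq3 and Seq4.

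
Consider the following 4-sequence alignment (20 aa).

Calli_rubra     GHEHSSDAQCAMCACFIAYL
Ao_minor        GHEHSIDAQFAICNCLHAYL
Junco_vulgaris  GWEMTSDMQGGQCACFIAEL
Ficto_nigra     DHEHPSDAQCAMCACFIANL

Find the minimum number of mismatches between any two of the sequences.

Pairwise Hamming distances:
  Calli_rubra vs Ao_minor: 6
  Calli_rubra vs Junco_vulgaris: 8
  Calli_rubra vs Ficto_nigra: 3
  Ao_minor vs Junco_vulgaris: 12
  Ao_minor vs Ficto_nigra: 9
  Junco_vulgaris vs Ficto_nigra: 9
The smallest is 3, between Calli_rubra and Ficto_nigra.

3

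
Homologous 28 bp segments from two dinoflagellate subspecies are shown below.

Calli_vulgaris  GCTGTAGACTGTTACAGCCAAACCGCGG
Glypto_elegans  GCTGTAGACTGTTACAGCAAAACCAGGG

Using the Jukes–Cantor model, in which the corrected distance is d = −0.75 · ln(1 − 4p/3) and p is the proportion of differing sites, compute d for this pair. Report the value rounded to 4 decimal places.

Differing sites — 19:C/A; 25:G/A; 26:C/G.
p = 3/28 = 0.107143.
d = −0.75 · ln(1 − (4/3)·0.107143) = −0.75 · ln(0.857143) = −0.75 · (-0.154151) = 0.1156.

0.1156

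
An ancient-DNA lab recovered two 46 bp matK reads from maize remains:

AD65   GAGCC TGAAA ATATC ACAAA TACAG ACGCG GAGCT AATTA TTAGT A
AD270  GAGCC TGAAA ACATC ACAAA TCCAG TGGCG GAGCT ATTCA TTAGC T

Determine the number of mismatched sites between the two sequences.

8

The sequences differ at positions 12 (T/C), 22 (A/C), 26 (A/T), 27 (C/G), 37 (A/T), 39 (T/C), 45 (T/C), 46 (A/T).
That gives 8 mismatches out of 46 aligned sites, so the Hamming distance is 8.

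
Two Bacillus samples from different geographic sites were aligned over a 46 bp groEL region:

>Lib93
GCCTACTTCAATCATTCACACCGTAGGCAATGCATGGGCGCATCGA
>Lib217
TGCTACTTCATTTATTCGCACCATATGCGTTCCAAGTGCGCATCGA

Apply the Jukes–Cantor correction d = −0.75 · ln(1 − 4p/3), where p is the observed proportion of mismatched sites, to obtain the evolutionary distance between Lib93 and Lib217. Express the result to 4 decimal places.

Differing sites — 1:G/T; 2:C/G; 11:A/T; 13:C/T; 18:A/G; 23:G/A; 26:G/T; 29:A/G; 30:A/T; 32:G/C; 35:T/A; 37:G/T.
p = 12/46 = 0.260870.
d = −0.75 · ln(1 − (4/3)·0.260870) = −0.75 · ln(0.652173) = −0.75 · (-0.427445) = 0.3206.

0.3206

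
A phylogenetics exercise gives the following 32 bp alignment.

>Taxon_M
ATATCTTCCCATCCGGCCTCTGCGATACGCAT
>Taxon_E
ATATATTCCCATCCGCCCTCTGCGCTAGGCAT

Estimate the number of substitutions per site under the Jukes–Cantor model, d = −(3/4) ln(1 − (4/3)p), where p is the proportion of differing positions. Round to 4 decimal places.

Mismatches occur at site 5 (C/A), site 16 (G/C), site 25 (A/C), site 28 (C/G).
p = 4/32 = 0.125000.
d = −0.75 · ln(1 − (4/3)·0.125000) = −0.75 · ln(0.833333) = −0.75 · (-0.182322) = 0.1367.

0.1367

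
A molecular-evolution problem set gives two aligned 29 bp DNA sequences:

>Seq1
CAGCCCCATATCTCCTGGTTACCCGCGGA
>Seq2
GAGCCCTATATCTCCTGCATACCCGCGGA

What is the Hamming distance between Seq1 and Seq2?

4

The sequences differ at positions 1 (C/G), 7 (C/T), 18 (G/C), 19 (T/A).
That gives 4 mismatches out of 29 aligned sites, so the Hamming distance is 4.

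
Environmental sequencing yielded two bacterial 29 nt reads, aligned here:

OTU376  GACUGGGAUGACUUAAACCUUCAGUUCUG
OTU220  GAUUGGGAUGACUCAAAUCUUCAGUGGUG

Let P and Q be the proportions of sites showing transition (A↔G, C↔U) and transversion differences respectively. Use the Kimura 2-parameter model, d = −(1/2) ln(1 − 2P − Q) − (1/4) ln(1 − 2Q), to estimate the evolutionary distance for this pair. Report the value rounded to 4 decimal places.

0.1985

Differing sites — 3:C/U (Ti); 14:U/C (Ti); 18:C/U (Ti); 26:U/G (Tv); 27:C/G (Tv).
Of the 5 differences, 3 transitions and 2 transversions over 29 sites: P = 3/29 = 0.103448, Q = 2/29 = 0.068966.
d = −0.5·ln(0.724138) − 0.25·ln(0.862068) = −0.5·(-0.322773) − 0.25·(-0.148421) = 0.1985.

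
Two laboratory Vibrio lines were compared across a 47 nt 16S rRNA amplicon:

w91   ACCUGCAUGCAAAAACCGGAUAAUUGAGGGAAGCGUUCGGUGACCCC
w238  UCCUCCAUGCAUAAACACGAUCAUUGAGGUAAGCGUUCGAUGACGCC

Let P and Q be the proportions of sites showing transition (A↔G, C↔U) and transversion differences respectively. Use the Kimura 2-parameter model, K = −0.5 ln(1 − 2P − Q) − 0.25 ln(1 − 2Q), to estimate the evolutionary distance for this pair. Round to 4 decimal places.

Differing sites — 1:A/U (Tv); 5:G/C (Tv); 12:A/U (Tv); 17:C/A (Tv); 18:G/C (Tv); 22:A/C (Tv); 30:G/U (Tv); 40:G/A (Ti); 45:C/G (Tv).
Of the 9 differences, 1 transition and 8 transversions over 47 sites: P = 1/47 = 0.021277, Q = 8/47 = 0.170213.
d = −0.5·ln(0.787233) − 0.25·ln(0.659574) = −0.5·(-0.239231) − 0.25·(-0.416161) = 0.2237.

0.2237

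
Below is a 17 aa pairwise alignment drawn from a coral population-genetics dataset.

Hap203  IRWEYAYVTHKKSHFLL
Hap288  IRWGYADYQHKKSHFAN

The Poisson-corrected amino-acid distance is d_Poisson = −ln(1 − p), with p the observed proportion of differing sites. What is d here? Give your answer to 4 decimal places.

0.4353

The sequences differ at positions 4 (E/G), 7 (Y/D), 8 (V/Y), 9 (T/Q), 16 (L/A), 17 (L/N).
p = 6/17 = 0.352941.
d = −ln(1 − 0.352941) = −ln(0.647059) = 0.4353.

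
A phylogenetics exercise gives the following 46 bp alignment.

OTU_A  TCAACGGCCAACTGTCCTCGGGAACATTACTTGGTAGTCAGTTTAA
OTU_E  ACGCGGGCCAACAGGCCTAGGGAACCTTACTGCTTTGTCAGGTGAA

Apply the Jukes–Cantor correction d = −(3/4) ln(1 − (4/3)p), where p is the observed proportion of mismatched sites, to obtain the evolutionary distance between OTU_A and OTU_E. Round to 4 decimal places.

Differing sites — 1:T/A; 3:A/G; 4:A/C; 5:C/G; 13:T/A; 15:T/G; 19:C/A; 26:A/C; 32:T/G; 33:G/C; 34:G/T; 36:A/T; 42:T/G; 44:T/G.
p = 14/46 = 0.304348.
d = −0.75 · ln(1 − (4/3)·0.304348) = −0.75 · ln(0.594203) = −0.75 · (-0.520534) = 0.3904.

0.3904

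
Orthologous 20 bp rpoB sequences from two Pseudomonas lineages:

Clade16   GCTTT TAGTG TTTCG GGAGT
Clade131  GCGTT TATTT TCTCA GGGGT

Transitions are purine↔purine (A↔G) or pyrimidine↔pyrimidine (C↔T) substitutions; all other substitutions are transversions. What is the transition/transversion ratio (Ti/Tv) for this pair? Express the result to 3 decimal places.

The sequences differ at positions 3 (T/G, transversion), 8 (G/T, transversion), 10 (G/T, transversion), 12 (T/C, transition), 15 (G/A, transition), 18 (A/G, transition).
Of the 6 differences, 3 transitions and 3 transversions, so Ti/Tv = 3/3 = 1.000.

1.000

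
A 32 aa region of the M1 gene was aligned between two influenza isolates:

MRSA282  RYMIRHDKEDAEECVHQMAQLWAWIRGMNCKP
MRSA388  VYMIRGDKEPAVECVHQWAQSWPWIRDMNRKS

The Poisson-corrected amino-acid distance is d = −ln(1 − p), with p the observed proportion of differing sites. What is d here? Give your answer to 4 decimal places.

0.3747

The sequences differ at positions 1 (R/V), 6 (H/G), 10 (D/P), 12 (E/V), 18 (M/W), 21 (L/S), 23 (A/P), 27 (G/D), 30 (C/R), 32 (P/S).
p = 10/32 = 0.312500.
d = −ln(1 − 0.312500) = −ln(0.687500) = 0.3747.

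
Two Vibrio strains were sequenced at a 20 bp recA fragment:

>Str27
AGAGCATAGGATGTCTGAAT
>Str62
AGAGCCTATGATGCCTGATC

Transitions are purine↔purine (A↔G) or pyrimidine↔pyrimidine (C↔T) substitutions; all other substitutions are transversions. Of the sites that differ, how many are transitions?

2

Mismatches occur at site 6 (A↔C, transversion), site 9 (G↔T, transversion), site 14 (T↔C, transition), site 19 (A↔T, transversion), site 20 (T↔C, transition).
Of the 5 differences, 2 transitions and 3 transversions, so the answer is 2.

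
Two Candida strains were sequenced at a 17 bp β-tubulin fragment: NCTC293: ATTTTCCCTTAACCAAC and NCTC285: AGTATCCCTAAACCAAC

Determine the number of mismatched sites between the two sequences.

3

Mismatches occur at site 2 (T/G), site 4 (T/A), site 10 (T/A).
That gives 3 mismatches out of 17 aligned sites, so the Hamming distance is 3.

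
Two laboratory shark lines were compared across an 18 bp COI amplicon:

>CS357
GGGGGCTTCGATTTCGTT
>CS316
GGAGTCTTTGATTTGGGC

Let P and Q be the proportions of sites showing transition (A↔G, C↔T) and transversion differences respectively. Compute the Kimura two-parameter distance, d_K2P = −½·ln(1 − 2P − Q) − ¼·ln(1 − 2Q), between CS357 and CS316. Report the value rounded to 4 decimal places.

Differing sites — 3:G/A (Ti); 5:G/T (Tv); 9:C/T (Ti); 15:C/G (Tv); 17:T/G (Tv); 18:T/C (Ti).
Of the 6 differences, 3 transitions and 3 transversions over 18 sites: P = 3/18 = 0.166667, Q = 3/18 = 0.166667.
d = −0.5·ln(0.499999) − 0.25·ln(0.666666) = −0.5·(-0.693149) − 0.25·(-0.405466) = 0.4479.

0.4479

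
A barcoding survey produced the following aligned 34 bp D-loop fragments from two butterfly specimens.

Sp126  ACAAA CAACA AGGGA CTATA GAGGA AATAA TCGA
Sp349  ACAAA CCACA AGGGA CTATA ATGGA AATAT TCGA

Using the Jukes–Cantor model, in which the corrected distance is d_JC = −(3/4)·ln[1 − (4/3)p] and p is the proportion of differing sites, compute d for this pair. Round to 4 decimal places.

Differing sites — 7:A/C; 21:G/A; 22:A/T; 30:A/T.
p = 4/34 = 0.117647.
d = −0.75 · ln(1 − (4/3)·0.117647) = −0.75 · ln(0.843137) = −0.75 · (-0.170626) = 0.1280.

0.1280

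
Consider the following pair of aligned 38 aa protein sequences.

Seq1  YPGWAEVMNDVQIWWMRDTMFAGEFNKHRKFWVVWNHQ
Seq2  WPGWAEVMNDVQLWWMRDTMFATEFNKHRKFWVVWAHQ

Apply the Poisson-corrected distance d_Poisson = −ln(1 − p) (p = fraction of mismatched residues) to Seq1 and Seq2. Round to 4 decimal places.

The sequences differ at positions 1 (Y/W), 13 (I/L), 23 (G/T), 36 (N/A).
p = 4/38 = 0.105263.
d = −ln(1 − 0.105263) = −ln(0.894737) = 0.1112.

0.1112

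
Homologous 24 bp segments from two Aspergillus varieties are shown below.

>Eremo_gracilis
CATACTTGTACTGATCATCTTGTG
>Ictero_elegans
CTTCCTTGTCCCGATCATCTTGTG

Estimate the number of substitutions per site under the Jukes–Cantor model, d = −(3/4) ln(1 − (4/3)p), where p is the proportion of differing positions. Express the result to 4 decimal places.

Mismatches occur at site 2 (A→T), site 4 (A→C), site 10 (A→C), site 12 (T→C).
p = 4/24 = 0.166667.
d = −0.75 · ln(1 − (4/3)·0.166667) = −0.75 · ln(0.777777) = −0.75 · (-0.251315) = 0.1885.

0.1885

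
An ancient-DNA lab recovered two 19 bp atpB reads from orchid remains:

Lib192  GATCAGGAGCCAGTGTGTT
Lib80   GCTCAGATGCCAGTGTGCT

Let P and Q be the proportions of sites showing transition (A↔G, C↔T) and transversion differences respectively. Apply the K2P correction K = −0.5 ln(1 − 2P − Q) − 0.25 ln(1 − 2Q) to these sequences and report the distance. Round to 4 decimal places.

The sequences differ at positions 2 (A/C, transversion), 7 (G/A, transition), 8 (A/T, transversion), 18 (T/C, transition).
Of the 4 differences, 2 transitions and 2 transversions over 19 sites: P = 2/19 = 0.105263, Q = 2/19 = 0.105263.
d = −0.5·ln(0.684211) − 0.25·ln(0.789474) = −0.5·(-0.379489) − 0.25·(-0.236388) = 0.2488.

0.2488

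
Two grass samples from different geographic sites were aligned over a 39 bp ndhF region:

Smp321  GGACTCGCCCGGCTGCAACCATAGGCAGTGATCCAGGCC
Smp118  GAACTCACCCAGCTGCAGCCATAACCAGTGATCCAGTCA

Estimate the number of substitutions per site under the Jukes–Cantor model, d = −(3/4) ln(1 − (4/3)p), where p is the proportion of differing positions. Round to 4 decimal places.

0.2396

The sequences differ at positions 2 (G/A), 7 (G/A), 11 (G/A), 18 (A/G), 24 (G/A), 25 (G/C), 37 (G/T), 39 (C/A).
p = 8/39 = 0.205128.
d = −0.75 · ln(1 − (4/3)·0.205128) = −0.75 · ln(0.726496) = −0.75 · (-0.319522) = 0.2396.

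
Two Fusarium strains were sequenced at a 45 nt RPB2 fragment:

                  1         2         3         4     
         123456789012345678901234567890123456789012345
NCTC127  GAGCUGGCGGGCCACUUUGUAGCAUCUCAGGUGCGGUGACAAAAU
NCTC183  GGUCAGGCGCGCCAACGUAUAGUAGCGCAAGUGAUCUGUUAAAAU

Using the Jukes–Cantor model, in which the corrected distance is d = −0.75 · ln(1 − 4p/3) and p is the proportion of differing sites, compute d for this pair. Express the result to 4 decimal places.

0.5254

Differing sites — 2:A/G; 3:G/U; 5:U/A; 10:G/C; 15:C/A; 16:U/C; 17:U/G; 19:G/A; 23:C/U; 25:U/G; 27:U/G; 30:G/A; 34:C/A; 35:G/U; 36:G/C; 39:A/U; 40:C/U.
p = 17/45 = 0.377778.
d = −0.75 · ln(1 − (4/3)·0.377778) = −0.75 · ln(0.496296) = −0.75 · (-0.700583) = 0.5254.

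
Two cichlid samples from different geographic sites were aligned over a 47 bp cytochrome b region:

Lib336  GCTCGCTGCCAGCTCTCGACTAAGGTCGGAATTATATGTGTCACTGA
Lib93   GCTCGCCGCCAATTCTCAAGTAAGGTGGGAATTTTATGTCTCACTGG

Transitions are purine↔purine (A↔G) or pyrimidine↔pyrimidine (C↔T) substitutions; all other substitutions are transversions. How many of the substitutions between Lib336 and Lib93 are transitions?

5

The sequences differ at positions 7 (T/C, transition), 12 (G/A, transition), 13 (C/T, transition), 18 (G/A, transition), 20 (C/G, transversion), 27 (C/G, transversion), 34 (A/T, transversion), 40 (G/C, transversion), 47 (A/G, transition).
Of the 9 differences, 5 transitions and 4 transversions, so the answer is 5.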